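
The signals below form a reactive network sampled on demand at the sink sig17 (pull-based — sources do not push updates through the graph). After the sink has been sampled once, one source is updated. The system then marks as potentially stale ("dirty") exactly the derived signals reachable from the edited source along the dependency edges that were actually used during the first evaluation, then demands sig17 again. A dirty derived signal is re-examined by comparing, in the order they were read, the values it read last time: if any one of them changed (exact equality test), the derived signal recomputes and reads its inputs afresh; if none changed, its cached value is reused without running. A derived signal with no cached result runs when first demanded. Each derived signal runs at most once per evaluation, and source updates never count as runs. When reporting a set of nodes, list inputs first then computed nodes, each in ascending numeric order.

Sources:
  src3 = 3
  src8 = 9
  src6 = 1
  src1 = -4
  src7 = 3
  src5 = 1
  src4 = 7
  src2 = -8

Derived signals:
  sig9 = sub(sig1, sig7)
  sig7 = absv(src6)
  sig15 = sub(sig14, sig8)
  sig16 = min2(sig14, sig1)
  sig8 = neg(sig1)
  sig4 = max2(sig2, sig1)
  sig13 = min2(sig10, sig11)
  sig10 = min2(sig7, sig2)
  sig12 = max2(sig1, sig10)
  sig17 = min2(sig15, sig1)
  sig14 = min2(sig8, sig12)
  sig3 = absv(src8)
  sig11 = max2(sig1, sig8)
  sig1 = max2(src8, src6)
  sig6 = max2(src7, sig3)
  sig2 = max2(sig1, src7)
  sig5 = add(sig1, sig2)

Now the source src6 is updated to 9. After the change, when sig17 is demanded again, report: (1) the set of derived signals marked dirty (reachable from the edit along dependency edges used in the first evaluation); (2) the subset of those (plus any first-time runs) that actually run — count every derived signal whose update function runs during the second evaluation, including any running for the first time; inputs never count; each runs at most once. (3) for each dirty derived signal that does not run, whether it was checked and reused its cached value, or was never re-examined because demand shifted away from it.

Dirty set: sig1, sig2, sig7, sig8, sig10, sig12, sig14, sig15, sig17.
Run set: sig1, sig7, sig10, sig12 (4 run).
Re-examined without running (cache reused): sig2, sig8, sig14, sig15, sig17.
The important point: at sig2 every value read last time is unchanged, so the dirty flag clears without a run.

Initial pass — values computed on the first demand:
  sig1 = max2(9, 1) = 9
  sig2 = max2(9, 3) = 9
  sig7 = absv(1) = 1
  sig8 = neg(9) = -9
  sig10 = min2(1, 9) = 1
  sig12 = max2(9, 1) = 9
  sig14 = min2(-9, 9) = -9
  sig15 = sub(-9, -9) = 0
  sig17 = min2(0, 9) = 0

Second demand — change propagation:
  sig1: re-runs because src6 1->9; new result 9 (unchanged).
  sig2: re-examined; everything it read last time is the same (sig1 unchanged, src7 unchanged) — cache 9 kept, no run.
  sig7: re-runs because src6 1->9; new result 9.
  sig8: re-examined; everything it read last time is the same (sig1 unchanged) — cache -9 kept, no run.
  sig10: re-runs because sig7 1->9; new result 9.
  sig12: re-runs because sig10 1->9; new result 9 (unchanged).
  sig14: re-examined; everything it read last time is the same (sig8 unchanged, sig12 unchanged) — cache -9 kept, no run.
  sig15: re-examined; everything it read last time is the same (sig14 unchanged, sig8 unchanged) — cache 0 kept, no run.
  sig17: re-examined; everything it read last time is the same (sig15 unchanged, sig1 unchanged) — cache 0 kept, no run.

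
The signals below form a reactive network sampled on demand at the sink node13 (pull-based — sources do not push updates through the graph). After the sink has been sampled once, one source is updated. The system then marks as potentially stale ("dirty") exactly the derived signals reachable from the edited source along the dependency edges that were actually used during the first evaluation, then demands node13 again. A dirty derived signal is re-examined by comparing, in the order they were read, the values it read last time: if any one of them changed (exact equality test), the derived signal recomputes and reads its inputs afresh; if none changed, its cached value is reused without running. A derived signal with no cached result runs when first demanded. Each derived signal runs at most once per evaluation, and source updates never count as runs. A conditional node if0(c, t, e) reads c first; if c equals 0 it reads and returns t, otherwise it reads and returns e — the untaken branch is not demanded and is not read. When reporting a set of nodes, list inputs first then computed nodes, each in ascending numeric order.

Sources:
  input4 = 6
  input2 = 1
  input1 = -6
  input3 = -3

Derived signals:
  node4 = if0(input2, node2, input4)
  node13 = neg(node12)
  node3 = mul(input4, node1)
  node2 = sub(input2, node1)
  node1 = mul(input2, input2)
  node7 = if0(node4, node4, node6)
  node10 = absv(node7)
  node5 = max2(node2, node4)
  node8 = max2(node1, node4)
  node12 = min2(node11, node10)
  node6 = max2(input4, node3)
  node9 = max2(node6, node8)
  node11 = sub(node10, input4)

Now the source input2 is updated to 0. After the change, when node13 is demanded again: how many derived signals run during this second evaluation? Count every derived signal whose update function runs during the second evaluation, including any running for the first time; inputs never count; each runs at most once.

Initial pass — values computed on the first demand:
  node1 = mul(1, 1) = 1
  node3 = mul(6, 1) = 6
  node4 = if0(input2=1 -> else branch input4) = 6
  node6 = max2(6, 6) = 6
  node7 = if0(node4=6 -> else branch node6) = 6
  node10 = absv(6) = 6
  node11 = sub(6, 6) = 0
  node12 = min2(0, 6) = 0
  node13 = neg(0) = 0

Second demand — change propagation:
  node1: re-runs because input2 1->0; input2 1->0; new result 0.
  node2: newly demanded (no cache) — executes and yields 0.
  node3: dirty yet unreached — the second evaluation never asks for it.
  node4: re-runs because input2 1->0; new result 0.
  node6: dirty yet unreached — the second evaluation never asks for it.
  node7: re-runs because node4 6->0; new result 0.
  node10: re-runs because node7 6->0; new result 0.
  node11: re-runs because node10 6->0; new result -6.
  node12: re-runs because node11 0->-6; node10 6->0; new result -6.
  node13: re-runs because node12 0->-6; new result 6.

The important point: the flipped condition redirects demand; node3, node6 are left stale, never re-checked.

Run set: node1, node2, node4, node7, node10, node11, node12, node13 (8 run).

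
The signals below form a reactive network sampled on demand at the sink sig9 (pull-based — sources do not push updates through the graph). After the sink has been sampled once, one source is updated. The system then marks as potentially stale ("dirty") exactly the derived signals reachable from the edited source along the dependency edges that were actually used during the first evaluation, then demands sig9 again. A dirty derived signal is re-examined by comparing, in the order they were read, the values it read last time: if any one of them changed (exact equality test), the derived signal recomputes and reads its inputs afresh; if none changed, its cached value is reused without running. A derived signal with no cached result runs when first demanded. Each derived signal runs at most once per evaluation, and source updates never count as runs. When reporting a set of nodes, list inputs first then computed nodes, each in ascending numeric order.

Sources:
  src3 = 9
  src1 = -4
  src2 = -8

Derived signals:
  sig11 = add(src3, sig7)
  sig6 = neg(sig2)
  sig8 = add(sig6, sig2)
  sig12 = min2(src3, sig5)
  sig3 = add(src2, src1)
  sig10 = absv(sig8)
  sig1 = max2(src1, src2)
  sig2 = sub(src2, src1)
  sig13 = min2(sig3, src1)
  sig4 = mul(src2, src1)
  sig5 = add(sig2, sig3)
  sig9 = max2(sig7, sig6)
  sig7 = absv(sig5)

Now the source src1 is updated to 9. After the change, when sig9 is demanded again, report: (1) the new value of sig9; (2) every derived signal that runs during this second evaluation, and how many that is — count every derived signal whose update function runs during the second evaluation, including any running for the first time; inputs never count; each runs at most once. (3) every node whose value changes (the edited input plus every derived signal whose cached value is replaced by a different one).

sig9 now evaluates to 17.
Run set: sig2, sig3, sig5, sig6, sig9 (5 run).
Changed values: src1, sig2, sig3, sig6, sig9.
The important point: at sig7 every value read last time is unchanged, so the dirty flag clears without a run.

Initial pass — values computed on the first demand:
  sig2 = sub(-8, -4) = -4
  sig3 = add(-8, -4) = -12
  sig5 = add(-4, -12) = -16
  sig6 = neg(-4) = 4
  sig7 = absv(-16) = 16
  sig9 = max2(16, 4) = 16

Second demand — change propagation:
  sig2: re-runs because src1 -4->9; new result -17.
  sig3: re-runs because src1 -4->9; new result 1.
  sig5: re-runs because sig2 -4->-17; sig3 -12->1; new result -16 (unchanged).
  sig6: re-runs because sig2 -4->-17; new result 17.
  sig7: re-examined; everything it read last time is the same (sig5 unchanged) — cache 16 kept, no run.
  sig9: re-runs because sig6 4->17; new result 17.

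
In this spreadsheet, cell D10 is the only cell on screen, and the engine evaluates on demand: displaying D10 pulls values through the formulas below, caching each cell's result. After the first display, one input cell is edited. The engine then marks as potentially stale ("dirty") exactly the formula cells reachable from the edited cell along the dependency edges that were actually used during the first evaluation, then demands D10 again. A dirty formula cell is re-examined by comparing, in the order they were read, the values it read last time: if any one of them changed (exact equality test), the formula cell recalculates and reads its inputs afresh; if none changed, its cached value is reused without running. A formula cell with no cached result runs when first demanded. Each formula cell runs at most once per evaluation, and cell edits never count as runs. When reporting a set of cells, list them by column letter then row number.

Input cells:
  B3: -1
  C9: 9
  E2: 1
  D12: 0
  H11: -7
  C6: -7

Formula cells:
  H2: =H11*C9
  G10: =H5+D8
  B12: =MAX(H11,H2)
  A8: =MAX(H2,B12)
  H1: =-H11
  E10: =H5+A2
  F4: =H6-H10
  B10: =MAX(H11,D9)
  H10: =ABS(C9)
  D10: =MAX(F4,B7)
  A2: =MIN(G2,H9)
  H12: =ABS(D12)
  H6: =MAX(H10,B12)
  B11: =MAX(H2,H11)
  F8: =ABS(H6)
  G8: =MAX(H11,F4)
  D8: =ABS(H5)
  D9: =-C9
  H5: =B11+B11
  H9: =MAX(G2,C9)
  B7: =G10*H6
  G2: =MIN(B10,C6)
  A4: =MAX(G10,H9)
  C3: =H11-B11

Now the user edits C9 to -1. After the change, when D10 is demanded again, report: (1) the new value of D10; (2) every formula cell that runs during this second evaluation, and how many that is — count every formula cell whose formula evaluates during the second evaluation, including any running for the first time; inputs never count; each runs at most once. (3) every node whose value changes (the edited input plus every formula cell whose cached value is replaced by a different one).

D10 now evaluates to 196.
Run set: B7, B11, B12, D8, D10, F4, G10, H2, H5, H6, H10 (11 run).
Changed values: B7, B11, B12, C9, D10, F4, G10, H2, H5, H6, H10.

Initial pass — values computed on the first demand:
  H2 = -7 * 9 = -63
  B11 = MAX(-63, -7) = -7
  B12 = MAX(-7, -63) = -7
  H5 = -7 + -7 = -14
  D8 = ABS(-14) = 14
  G10 = -14 + 14 = 0
  H10 = ABS(9) = 9
  H6 = MAX(9, -7) = 9
  B7 = 0 * 9 = 0
  F4 = 9 - 9 = 0
  D10 = MAX(0, 0) = 0

Second demand — change propagation:
  H2: re-runs because C9 9->-1; new result 7.
  B11: re-runs because H2 -63->7; new result 7.
  B12: re-runs because H2 -63->7; new result 7.
  H5: re-runs because B11 -7->7; B11 -7->7; new result 14.
  D8: re-runs because H5 -14->14; new result 14 (unchanged).
  G10: re-runs because H5 -14->14; new result 28.
  H10: re-runs because C9 9->-1; new result 1.
  H6: re-runs because H10 9->1; B12 -7->7; new result 7.
  B7: re-runs because G10 0->28; H6 9->7; new result 196.
  F4: re-runs because H6 9->7; H10 9->1; new result 6.
  D10: re-runs because F4 0->6; B7 0->196; new result 196.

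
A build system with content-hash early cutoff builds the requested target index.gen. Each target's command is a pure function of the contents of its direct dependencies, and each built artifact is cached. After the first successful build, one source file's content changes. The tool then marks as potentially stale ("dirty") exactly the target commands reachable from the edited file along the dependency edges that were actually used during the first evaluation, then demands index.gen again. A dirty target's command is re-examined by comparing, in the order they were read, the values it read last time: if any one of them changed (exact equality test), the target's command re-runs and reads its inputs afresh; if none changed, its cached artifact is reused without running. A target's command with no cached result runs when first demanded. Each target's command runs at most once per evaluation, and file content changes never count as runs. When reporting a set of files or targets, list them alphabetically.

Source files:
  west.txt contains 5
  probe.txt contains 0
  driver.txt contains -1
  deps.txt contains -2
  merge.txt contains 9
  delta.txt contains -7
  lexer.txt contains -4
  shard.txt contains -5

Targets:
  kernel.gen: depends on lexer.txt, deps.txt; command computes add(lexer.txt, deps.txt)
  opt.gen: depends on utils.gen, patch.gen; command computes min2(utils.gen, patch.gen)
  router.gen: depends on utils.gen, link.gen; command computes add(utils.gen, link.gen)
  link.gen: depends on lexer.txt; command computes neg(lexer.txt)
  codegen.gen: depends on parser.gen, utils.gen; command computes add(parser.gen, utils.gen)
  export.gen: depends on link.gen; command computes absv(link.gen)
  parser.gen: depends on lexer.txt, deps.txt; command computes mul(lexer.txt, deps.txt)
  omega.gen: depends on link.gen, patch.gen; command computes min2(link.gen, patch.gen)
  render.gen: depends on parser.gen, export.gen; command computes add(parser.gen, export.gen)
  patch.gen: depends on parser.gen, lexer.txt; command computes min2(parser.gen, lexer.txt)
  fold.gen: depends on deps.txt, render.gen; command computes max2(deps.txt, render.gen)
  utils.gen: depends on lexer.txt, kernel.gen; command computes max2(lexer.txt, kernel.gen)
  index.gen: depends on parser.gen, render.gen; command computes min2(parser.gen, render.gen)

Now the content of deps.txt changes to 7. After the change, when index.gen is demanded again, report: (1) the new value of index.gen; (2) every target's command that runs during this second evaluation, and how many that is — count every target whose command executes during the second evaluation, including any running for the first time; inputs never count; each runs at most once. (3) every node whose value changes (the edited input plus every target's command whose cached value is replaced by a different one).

New value of index.gen: -28.
Target commands that run: index.gen, parser.gen, render.gen — 3 in total.
Values that change: deps.txt, index.gen, parser.gen, render.gen.

First evaluation (everything demanded from the output):
  link.gen = neg(-4) = 4
  export.gen = absv(4) = 4
  parser.gen = mul(-4, -2) = 8
  render.gen = add(8, 4) = 12
  index.gen = min2(8, 12) = 8

Propagation after the edit:
  parser.gen: runs — deps.txt -2->7; result -28.
  render.gen: runs — parser.gen 8->-28; result -24.
  index.gen: runs — parser.gen 8->-28; render.gen 12->-24; result -28.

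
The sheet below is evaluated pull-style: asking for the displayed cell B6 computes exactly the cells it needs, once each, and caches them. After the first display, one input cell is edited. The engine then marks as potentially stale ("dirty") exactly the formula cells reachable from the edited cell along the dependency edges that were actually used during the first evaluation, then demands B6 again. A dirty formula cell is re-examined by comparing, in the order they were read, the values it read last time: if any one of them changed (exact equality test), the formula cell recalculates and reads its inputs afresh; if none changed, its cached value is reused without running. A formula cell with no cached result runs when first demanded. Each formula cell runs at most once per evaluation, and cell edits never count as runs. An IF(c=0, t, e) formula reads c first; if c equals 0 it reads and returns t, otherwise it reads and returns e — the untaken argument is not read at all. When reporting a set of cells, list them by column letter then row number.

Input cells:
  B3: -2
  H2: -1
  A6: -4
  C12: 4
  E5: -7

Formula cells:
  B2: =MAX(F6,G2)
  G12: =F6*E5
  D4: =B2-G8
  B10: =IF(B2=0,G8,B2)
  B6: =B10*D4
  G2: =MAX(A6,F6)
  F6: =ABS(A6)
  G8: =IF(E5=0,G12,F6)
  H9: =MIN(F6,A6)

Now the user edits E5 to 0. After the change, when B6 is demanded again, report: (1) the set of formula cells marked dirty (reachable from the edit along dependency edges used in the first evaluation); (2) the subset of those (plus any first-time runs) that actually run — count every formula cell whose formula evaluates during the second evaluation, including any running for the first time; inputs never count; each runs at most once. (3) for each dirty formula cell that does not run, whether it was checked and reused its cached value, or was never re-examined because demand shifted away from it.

First demand of the output computes:
  F6 = ABS(-4) = 4
  G2 = MAX(-4, 4) = 4
  B2 = MAX(4, 4) = 4
  G8 = IF(E5=0: E5=-7 -> else branch F6) = 4
  B10 = IF(B2=0: B2=4 -> else branch B2) = 4
  D4 = 4 - 4 = 0
  B6 = 4 * 0 = 0

After the edit, cleaning proceeds:
  G12: had never run; runs now, result 0.
  G8: a read changed (E5 -7->0) — executes, giving 0.
  D4: a read changed (G8 4->0) — executes, giving 4.
  B6: a read changed (D4 0->4) — executes, giving 16.

Note the branch switch — G12 had no cache and runs now for the first time.

The edit dirties: B6, D4, G8.
4 formula cells run: B6, D4, G8, G12.
No dirty formula cell escaped a run.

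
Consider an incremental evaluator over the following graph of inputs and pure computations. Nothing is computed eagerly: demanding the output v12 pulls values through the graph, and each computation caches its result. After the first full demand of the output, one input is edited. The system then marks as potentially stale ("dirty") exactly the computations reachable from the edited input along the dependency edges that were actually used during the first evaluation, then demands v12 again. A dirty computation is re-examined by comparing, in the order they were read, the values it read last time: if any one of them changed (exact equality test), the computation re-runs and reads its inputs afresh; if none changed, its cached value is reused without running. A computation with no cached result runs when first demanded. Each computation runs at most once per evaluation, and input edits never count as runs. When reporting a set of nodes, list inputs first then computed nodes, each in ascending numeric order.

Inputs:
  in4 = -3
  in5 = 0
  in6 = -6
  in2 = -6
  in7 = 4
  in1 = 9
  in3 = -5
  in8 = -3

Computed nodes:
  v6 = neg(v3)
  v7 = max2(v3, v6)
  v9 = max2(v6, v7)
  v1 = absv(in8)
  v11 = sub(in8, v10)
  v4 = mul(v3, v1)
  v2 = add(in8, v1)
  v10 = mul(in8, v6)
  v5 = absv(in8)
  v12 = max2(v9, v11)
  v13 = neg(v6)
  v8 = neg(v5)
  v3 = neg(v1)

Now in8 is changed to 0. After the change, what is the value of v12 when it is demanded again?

v12 now evaluates to 0.

Initial pass — values computed on the first demand:
  v1 = absv(-3) = 3
  v3 = neg(3) = -3
  v6 = neg(-3) = 3
  v7 = max2(-3, 3) = 3
  v9 = max2(3, 3) = 3
  v10 = mul(-3, 3) = -9
  v11 = sub(-3, -9) = 6
  v12 = max2(3, 6) = 6

Second demand — change propagation:
  v1: re-runs because in8 -3->0; new result 0.
  v3: re-runs because v1 3->0; new result 0.
  v6: re-runs because v3 -3->0; new result 0.
  v7: re-runs because v3 -3->0; v6 3->0; new result 0.
  v9: re-runs because v6 3->0; v7 3->0; new result 0.
  v10: re-runs because in8 -3->0; v6 3->0; new result 0.
  v11: re-runs because in8 -3->0; v10 -9->0; new result 0.
  v12: re-runs because v9 3->0; v11 6->0; new result 0.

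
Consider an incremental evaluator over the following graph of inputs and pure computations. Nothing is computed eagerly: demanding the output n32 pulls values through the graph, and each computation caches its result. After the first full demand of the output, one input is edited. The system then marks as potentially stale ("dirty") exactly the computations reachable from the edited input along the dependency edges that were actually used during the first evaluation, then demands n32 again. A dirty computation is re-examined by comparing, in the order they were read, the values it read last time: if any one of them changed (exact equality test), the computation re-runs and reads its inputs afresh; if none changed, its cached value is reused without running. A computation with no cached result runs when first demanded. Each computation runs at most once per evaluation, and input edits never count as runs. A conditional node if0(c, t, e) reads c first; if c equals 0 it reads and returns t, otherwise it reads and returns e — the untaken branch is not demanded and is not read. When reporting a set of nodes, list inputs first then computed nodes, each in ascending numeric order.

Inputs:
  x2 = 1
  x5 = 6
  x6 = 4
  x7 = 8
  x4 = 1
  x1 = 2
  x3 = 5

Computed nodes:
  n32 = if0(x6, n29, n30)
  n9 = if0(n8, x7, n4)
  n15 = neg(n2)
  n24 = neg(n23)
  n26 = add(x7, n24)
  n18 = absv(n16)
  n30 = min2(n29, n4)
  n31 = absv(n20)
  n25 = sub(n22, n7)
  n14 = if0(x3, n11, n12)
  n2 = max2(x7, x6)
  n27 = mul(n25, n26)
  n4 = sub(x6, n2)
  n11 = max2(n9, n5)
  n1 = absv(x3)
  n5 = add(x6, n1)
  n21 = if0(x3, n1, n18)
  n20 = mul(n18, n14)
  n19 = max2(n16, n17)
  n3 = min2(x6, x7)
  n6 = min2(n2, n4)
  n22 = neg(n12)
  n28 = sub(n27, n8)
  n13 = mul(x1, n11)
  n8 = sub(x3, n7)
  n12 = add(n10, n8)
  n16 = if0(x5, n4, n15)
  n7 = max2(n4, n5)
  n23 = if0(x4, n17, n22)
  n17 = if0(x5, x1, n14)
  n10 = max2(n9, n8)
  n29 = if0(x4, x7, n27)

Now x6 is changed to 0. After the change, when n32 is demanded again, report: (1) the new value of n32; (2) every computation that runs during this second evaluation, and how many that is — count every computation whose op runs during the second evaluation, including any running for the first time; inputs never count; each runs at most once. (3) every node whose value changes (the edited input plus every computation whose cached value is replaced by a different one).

n32 now evaluates to -208.
Run set: n2, n4, n5, n7, n8, n9, n10, n12, n22, n23, n24, n25, n26, n27, n29, n32 (16 run).
Changed values: x6, n4, n5, n7, n8, n9, n10, n12, n22, n23, n24, n25, n26, n27, n29, n32.
The important point: the flipped condition redirects demand; n30 is left stale, never re-checked.

Initial pass — values computed on the first demand:
  n1 = absv(5) = 5
  n2 = max2(8, 4) = 8
  n4 = sub(4, 8) = -4
  n5 = add(4, 5) = 9
  n7 = max2(-4, 9) = 9
  n8 = sub(5, 9) = -4
  n9 = if0(n8=-4 -> else branch n4) = -4
  n10 = max2(-4, -4) = -4
  n12 = add(-4, -4) = -8
  n22 = neg(-8) = 8
  n23 = if0(x4=1 -> else branch n22) = 8
  n24 = neg(8) = -8
  n25 = sub(8, 9) = -1
  n26 = add(8, -8) = 0
  n27 = mul(-1, 0) = 0
  n29 = if0(x4=1 -> else branch n27) = 0
  n30 = min2(0, -4) = -4
  n32 = if0(x6=4 -> else branch n30) = -4

Second demand — change propagation:
  n2: re-runs because x6 4->0; new result 8 (unchanged).
  n4: re-runs because x6 4->0; new result -8.
  n5: re-runs because x6 4->0; new result 5.
  n7: re-runs because n4 -4->-8; n5 9->5; new result 5.
  n8: re-runs because n7 9->5; new result 0.
  n9: re-runs because n8 -4->0; n4 -4->-8; new result 8.
  n10: re-runs because n9 -4->8; n8 -4->0; new result 8.
  n12: re-runs because n10 -4->8; n8 -4->0; new result 8.
  n22: re-runs because n12 -8->8; new result -8.
  n23: re-runs because n22 8->-8; new result -8.
  n24: re-runs because n23 8->-8; new result 8.
  n25: re-runs because n22 8->-8; n7 9->5; new result -13.
  n26: re-runs because n24 -8->8; new result 16.
  n27: re-runs because n25 -1->-13; n26 0->16; new result -208.
  n29: re-runs because n27 0->-208; new result -208.
  n30: dirty yet unreached — the second evaluation never asks for it.
  n32: re-runs because x6 4->0; new result -208.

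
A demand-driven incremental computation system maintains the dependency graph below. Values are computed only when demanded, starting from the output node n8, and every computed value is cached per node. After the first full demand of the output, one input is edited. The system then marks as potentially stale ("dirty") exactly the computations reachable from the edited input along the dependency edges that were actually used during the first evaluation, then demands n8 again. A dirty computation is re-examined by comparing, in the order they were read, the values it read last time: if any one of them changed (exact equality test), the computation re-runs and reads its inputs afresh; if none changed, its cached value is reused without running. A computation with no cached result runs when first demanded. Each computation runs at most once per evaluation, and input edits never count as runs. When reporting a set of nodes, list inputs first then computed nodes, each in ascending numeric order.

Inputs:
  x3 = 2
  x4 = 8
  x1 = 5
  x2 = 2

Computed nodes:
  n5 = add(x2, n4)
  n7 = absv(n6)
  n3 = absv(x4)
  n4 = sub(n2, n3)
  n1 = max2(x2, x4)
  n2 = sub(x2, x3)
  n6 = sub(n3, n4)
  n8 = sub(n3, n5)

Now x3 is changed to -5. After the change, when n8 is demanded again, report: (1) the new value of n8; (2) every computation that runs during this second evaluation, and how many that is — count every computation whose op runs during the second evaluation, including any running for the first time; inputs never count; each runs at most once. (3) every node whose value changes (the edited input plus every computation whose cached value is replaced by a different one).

First evaluation (everything demanded from the output):
  n2 = sub(2, 2) = 0
  n3 = absv(8) = 8
  n4 = sub(0, 8) = -8
  n5 = add(2, -8) = -6
  n8 = sub(8, -6) = 14

Propagation after the edit:
  n2: runs — x3 2->-5; result 7.
  n4: runs — n2 0->7; result -1.
  n5: runs — n4 -8->-1; result 1.
  n8: runs — n5 -6->1; result 7.

New value of n8: 7.
Computations that run: n2, n4, n5, n8 — 4 in total.
Values that change: x3, n2, n4, n5, n8.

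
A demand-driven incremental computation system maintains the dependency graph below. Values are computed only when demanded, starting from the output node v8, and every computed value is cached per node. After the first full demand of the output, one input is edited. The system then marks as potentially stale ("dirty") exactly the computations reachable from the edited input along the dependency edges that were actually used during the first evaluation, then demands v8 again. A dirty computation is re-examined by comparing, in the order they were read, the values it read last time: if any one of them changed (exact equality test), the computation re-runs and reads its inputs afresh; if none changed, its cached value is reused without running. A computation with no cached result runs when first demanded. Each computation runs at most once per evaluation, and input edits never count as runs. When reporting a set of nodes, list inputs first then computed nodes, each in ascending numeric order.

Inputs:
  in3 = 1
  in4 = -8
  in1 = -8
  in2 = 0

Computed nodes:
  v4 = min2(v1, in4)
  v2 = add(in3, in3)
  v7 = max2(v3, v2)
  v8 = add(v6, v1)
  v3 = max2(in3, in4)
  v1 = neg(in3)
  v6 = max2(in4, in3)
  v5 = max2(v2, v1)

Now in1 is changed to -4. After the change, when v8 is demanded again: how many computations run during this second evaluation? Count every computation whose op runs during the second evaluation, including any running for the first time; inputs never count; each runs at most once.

Computations that run: none — 0 in total.
Key observation: in1 is never demanded by the output, so the edit triggers no recomputation at all.

First evaluation (everything demanded from the output):
  v1 = neg(1) = -1
  v6 = max2(-8, 1) = 1
  v8 = add(1, -1) = 0

Propagation after the edit:
  in1 feeds no computation that the output demands — nothing is marked dirty and nothing runs.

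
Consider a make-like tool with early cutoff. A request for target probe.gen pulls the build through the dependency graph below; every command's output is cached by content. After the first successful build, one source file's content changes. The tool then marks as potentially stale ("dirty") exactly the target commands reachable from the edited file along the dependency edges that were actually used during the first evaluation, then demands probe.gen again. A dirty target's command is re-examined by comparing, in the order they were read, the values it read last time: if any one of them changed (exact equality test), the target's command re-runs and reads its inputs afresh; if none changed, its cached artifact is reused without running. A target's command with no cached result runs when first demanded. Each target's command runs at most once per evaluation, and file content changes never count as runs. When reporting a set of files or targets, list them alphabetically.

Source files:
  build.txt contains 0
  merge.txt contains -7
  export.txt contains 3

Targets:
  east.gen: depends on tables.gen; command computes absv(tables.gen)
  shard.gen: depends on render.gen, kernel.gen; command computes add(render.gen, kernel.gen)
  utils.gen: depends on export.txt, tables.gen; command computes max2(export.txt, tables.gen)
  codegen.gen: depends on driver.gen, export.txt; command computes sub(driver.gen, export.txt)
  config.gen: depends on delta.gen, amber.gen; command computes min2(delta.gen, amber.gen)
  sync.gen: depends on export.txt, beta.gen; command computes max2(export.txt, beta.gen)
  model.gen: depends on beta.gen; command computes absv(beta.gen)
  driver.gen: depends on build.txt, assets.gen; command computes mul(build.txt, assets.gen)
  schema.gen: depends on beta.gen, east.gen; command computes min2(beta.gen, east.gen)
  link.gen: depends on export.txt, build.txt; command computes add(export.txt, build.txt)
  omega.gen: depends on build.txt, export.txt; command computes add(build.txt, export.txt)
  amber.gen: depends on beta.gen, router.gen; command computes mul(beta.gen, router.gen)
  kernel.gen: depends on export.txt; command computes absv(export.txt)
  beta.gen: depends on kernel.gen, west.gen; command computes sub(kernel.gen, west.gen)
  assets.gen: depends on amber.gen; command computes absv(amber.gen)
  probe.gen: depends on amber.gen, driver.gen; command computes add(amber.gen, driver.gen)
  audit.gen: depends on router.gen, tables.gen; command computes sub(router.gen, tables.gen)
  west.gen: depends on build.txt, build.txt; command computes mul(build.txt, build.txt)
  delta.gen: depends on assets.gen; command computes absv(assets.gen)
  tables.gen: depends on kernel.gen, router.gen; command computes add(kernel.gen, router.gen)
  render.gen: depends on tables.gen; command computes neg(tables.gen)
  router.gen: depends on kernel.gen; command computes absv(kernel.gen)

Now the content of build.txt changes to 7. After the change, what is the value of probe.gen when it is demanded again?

Demanding probe.gen again yields 828.

First demand of the output computes:
  kernel.gen = absv(3) = 3
  router.gen = absv(3) = 3
  west.gen = mul(0, 0) = 0
  beta.gen = sub(3, 0) = 3
  amber.gen = mul(3, 3) = 9
  assets.gen = absv(9) = 9
  driver.gen = mul(0, 9) = 0
  probe.gen = add(9, 0) = 9

After the edit, cleaning proceeds:
  west.gen: a read changed (build.txt 0->7; build.txt 0->7) — executes, giving 49.
  beta.gen: a read changed (west.gen 0->49) — executes, giving -46.
  amber.gen: a read changed (beta.gen 3->-46) — executes, giving -138.
  assets.gen: a read changed (amber.gen 9->-138) — executes, giving 138.
  driver.gen: a read changed (build.txt 0->7; assets.gen 9->138) — executes, giving 966.
  probe.gen: a read changed (amber.gen 9->-138; driver.gen 0->966) — executes, giving 828.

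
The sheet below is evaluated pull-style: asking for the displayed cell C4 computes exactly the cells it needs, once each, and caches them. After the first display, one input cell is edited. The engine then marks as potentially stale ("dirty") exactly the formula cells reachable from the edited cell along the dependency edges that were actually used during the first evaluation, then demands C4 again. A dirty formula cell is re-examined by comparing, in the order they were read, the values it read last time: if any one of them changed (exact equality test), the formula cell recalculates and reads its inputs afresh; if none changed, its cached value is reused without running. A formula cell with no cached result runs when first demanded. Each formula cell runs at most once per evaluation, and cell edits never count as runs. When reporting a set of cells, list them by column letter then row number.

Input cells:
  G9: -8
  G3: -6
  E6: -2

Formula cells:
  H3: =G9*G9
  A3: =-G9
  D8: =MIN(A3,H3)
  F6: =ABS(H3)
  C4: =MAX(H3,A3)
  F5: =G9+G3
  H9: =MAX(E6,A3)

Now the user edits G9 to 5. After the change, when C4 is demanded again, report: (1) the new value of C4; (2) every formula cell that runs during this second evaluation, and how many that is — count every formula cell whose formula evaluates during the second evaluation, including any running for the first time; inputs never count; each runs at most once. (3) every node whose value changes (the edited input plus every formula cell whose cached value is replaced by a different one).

Demanding C4 again yields 25.
3 formula cells run: A3, C4, H3.
The nodes whose values change: A3, C4, G9, H3.

First demand of the output computes:
  A3 = -(-8) = 8
  H3 = -8 * -8 = 64
  C4 = MAX(64, 8) = 64

After the edit, cleaning proceeds:
  A3: a read changed (G9 -8->5) — executes, giving -5.
  H3: a read changed (G9 -8->5; G9 -8->5) — executes, giving 25.
  C4: a read changed (H3 64->25; A3 8->-5) — executes, giving 25.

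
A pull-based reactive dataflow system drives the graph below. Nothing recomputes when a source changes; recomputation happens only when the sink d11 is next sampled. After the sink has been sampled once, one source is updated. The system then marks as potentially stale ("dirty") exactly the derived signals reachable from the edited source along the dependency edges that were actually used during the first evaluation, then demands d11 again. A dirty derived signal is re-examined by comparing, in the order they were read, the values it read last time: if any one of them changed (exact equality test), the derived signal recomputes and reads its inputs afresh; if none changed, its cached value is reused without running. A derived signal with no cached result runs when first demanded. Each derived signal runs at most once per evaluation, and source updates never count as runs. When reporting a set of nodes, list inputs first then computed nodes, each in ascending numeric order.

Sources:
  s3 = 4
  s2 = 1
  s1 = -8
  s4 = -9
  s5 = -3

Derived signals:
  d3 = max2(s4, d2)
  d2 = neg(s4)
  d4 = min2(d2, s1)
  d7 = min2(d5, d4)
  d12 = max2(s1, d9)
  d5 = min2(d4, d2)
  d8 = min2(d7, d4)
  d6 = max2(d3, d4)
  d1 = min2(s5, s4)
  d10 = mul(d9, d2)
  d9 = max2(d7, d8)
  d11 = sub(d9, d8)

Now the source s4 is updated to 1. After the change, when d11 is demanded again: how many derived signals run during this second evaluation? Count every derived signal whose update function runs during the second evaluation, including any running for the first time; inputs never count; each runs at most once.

Derived signals that run: d2, d4, d5 — 3 in total.
Key observation: the cutoff stops propagation at d7 — its inputs' values are unchanged, so it reuses its cache.

First evaluation (everything demanded from the output):
  d2 = neg(-9) = 9
  d4 = min2(9, -8) = -8
  d5 = min2(-8, 9) = -8
  d7 = min2(-8, -8) = -8
  d8 = min2(-8, -8) = -8
  d9 = max2(-8, -8) = -8
  d11 = sub(-8, -8) = 0

Propagation after the edit:
  d2: runs — s4 -9->1; result -1.
  d4: runs — d2 9->-1; result -8 (same value as before).
  d5: runs — d2 9->-1; result -8 (same value as before).
  d7: checked — values it read are unchanged (d5 unchanged, d4 unchanged); reused cached -8 without running.
  d8: checked — values it read are unchanged (d7 unchanged, d4 unchanged); reused cached -8 without running.
  d9: checked — values it read are unchanged (d7 unchanged, d8 unchanged); reused cached -8 without running.
  d11: checked — values it read are unchanged (d9 unchanged, d8 unchanged); reused cached 0 without running.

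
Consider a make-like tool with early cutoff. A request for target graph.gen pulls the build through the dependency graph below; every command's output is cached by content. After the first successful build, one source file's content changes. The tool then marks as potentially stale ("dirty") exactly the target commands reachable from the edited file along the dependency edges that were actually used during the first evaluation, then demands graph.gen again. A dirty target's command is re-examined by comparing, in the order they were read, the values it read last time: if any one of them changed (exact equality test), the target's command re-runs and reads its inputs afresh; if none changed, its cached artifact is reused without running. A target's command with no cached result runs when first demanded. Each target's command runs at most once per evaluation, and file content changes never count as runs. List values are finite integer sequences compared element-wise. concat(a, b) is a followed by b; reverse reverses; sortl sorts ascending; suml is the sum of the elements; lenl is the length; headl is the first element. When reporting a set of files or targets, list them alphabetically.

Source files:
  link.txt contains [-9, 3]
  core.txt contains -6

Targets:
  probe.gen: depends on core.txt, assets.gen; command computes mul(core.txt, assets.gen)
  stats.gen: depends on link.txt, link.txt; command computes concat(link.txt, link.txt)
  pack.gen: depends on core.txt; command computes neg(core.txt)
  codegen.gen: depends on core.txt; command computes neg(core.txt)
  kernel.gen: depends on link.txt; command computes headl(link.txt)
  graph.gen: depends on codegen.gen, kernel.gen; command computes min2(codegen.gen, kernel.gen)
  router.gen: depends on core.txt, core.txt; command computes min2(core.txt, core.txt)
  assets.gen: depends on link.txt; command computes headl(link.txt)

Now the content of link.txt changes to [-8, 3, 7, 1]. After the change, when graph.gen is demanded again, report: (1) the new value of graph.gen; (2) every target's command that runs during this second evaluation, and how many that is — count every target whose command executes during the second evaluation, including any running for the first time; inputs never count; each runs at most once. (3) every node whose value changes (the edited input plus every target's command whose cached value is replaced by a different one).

First demand of the output computes:
  codegen.gen = neg(-6) = 6
  kernel.gen = headl([-9, 3]) = -9
  graph.gen = min2(6, -9) = -9

After the edit, cleaning proceeds:
  kernel.gen: a read changed (link.txt [-9, 3]->[-8, 3, 7, 1]) — executes, giving -8.
  graph.gen: a read changed (kernel.gen -9->-8) — executes, giving -8.

Demanding graph.gen again yields -8.
2 target commands run: graph.gen, kernel.gen.
The nodes whose values change: graph.gen, kernel.gen, link.txt.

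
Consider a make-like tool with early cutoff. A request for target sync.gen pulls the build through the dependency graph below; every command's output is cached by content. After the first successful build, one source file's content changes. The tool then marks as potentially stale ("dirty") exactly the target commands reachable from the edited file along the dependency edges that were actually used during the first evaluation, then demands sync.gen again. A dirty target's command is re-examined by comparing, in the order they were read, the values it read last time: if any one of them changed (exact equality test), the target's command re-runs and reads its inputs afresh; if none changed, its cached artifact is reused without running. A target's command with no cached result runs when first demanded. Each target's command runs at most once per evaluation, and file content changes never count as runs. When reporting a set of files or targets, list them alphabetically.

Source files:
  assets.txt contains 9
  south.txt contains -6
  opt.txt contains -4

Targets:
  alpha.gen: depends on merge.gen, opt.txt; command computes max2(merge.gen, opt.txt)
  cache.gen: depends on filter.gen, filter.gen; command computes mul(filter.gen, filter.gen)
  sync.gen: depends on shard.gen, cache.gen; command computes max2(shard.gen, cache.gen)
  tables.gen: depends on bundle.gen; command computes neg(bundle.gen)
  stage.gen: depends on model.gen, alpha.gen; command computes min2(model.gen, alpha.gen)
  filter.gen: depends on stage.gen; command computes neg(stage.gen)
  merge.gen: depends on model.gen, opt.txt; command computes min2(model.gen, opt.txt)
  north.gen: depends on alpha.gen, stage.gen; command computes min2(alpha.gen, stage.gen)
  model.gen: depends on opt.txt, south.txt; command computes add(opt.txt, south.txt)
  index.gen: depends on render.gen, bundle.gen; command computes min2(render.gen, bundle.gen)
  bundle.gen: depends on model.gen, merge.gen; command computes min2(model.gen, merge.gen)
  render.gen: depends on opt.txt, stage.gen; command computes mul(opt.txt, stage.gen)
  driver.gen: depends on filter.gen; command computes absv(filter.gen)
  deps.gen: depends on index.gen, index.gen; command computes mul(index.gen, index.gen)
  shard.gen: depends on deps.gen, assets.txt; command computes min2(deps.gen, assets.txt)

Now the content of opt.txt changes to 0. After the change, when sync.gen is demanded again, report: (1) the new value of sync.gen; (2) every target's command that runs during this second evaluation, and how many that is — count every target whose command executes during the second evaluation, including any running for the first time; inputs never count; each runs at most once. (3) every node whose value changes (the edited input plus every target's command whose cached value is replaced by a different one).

Demanding sync.gen again yields 36.
12 target commands run: alpha.gen, bundle.gen, cache.gen, deps.gen, filter.gen, index.gen, merge.gen, model.gen, render.gen, shard.gen, stage.gen, sync.gen.
The nodes whose values change: alpha.gen, bundle.gen, cache.gen, deps.gen, filter.gen, index.gen, merge.gen, model.gen, opt.txt, render.gen, stage.gen, sync.gen.

First demand of the output computes:
  model.gen = add(-4, -6) = -10
  merge.gen = min2(-10, -4) = -10
  alpha.gen = max2(-10, -4) = -4
  bundle.gen = min2(-10, -10) = -10
  stage.gen = min2(-10, -4) = -10
  filter.gen = neg(-10) = 10
  cache.gen = mul(10, 10) = 100
  render.gen = mul(-4, -10) = 40
  index.gen = min2(40, -10) = -10
  deps.gen = mul(-10, -10) = 100
  shard.gen = min2(100, 9) = 9
  sync.gen = max2(9, 100) = 100

After the edit, cleaning proceeds:
  model.gen: a read changed (opt.txt -4->0) — executes, giving -6.
  merge.gen: a read changed (model.gen -10->-6; opt.txt -4->0) — executes, giving -6.
  alpha.gen: a read changed (merge.gen -10->-6; opt.txt -4->0) — executes, giving 0.
  bundle.gen: a read changed (model.gen -10->-6; merge.gen -10->-6) — executes, giving -6.
  stage.gen: a read changed (model.gen -10->-6; alpha.gen -4->0) — executes, giving -6.
  filter.gen: a read changed (stage.gen -10->-6) — executes, giving 6.
  cache.gen: a read changed (filter.gen 10->6; filter.gen 10->6) — executes, giving 36.
  render.gen: a read changed (opt.txt -4->0; stage.gen -10->-6) — executes, giving 0.
  index.gen: a read changed (render.gen 40->0; bundle.gen -10->-6) — executes, giving -6.
  deps.gen: a read changed (index.gen -10->-6; index.gen -10->-6) — executes, giving 36.
  shard.gen: a read changed (deps.gen 100->36) — executes, giving 9 — identical to its old value.
  sync.gen: a read changed (cache.gen 100->36) — executes, giving 36.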